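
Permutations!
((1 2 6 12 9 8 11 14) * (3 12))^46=(1 2 6 3 12 9 8 11 14)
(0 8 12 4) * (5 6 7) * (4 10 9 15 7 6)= (0 8 12 10 9 15 7 5 4)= [8, 1, 2, 3, 0, 4, 6, 5, 12, 15, 9, 11, 10, 13, 14, 7]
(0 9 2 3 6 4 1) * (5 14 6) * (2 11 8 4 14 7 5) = (0 9 11 8 4 1)(2 3)(5 7)(6 14) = [9, 0, 3, 2, 1, 7, 14, 5, 4, 11, 10, 8, 12, 13, 6]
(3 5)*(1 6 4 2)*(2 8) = (1 6 4 8 2)(3 5) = [0, 6, 1, 5, 8, 3, 4, 7, 2]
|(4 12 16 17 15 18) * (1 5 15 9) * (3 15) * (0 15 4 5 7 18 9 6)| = |(0 15 9 1 7 18 5 3 4 12 16 17 6)| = 13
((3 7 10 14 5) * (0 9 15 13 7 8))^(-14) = (0 14 15 3 7)(5 13 8 10 9)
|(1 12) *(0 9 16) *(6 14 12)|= |(0 9 16)(1 6 14 12)|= 12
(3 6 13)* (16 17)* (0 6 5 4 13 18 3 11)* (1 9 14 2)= (0 6 18 3 5 4 13 11)(1 9 14 2)(16 17)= [6, 9, 1, 5, 13, 4, 18, 7, 8, 14, 10, 0, 12, 11, 2, 15, 17, 16, 3]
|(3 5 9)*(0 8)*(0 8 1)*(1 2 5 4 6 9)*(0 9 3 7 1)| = |(0 2 5)(1 9 7)(3 4 6)| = 3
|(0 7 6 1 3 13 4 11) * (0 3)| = 4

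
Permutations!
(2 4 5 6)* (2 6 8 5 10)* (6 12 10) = (2 4 6 12 10)(5 8) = [0, 1, 4, 3, 6, 8, 12, 7, 5, 9, 2, 11, 10]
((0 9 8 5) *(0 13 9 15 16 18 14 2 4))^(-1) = ((0 15 16 18 14 2 4)(5 13 9 8))^(-1) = (0 4 2 14 18 16 15)(5 8 9 13)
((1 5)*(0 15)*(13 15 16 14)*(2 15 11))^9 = ((0 16 14 13 11 2 15)(1 5))^9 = (0 14 11 15 16 13 2)(1 5)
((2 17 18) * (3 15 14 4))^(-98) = (2 17 18)(3 14)(4 15)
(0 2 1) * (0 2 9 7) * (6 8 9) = (0 6 8 9 7)(1 2) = [6, 2, 1, 3, 4, 5, 8, 0, 9, 7]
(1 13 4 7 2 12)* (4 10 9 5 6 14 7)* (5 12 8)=(1 13 10 9 12)(2 8 5 6 14 7)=[0, 13, 8, 3, 4, 6, 14, 2, 5, 12, 9, 11, 1, 10, 7]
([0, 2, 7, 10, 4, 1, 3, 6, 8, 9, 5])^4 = [0, 3, 10, 2, 4, 6, 1, 5, 8, 9, 7]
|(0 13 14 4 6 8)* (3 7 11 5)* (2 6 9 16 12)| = |(0 13 14 4 9 16 12 2 6 8)(3 7 11 5)| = 20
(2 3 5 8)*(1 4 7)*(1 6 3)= (1 4 7 6 3 5 8 2)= [0, 4, 1, 5, 7, 8, 3, 6, 2]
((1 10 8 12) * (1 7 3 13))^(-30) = ((1 10 8 12 7 3 13))^(-30) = (1 3 12 10 13 7 8)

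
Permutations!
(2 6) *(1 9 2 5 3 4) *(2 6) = (1 9 6 5 3 4) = [0, 9, 2, 4, 1, 3, 5, 7, 8, 6]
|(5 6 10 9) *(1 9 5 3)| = |(1 9 3)(5 6 10)| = 3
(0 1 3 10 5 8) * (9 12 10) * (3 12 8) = (0 1 12 10 5 3 9 8) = [1, 12, 2, 9, 4, 3, 6, 7, 0, 8, 5, 11, 10]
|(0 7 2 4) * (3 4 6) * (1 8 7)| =8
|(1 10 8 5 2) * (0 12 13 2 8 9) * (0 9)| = |(0 12 13 2 1 10)(5 8)| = 6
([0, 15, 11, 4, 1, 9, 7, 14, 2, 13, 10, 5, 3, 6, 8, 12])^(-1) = [0, 4, 8, 12, 3, 11, 13, 6, 14, 5, 10, 2, 15, 9, 7, 1]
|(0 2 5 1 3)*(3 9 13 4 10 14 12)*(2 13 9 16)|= |(0 13 4 10 14 12 3)(1 16 2 5)|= 28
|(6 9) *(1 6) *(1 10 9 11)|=|(1 6 11)(9 10)|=6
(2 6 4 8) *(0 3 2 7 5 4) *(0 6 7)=(0 3 2 7 5 4 8)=[3, 1, 7, 2, 8, 4, 6, 5, 0]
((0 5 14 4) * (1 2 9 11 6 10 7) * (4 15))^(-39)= ((0 5 14 15 4)(1 2 9 11 6 10 7))^(-39)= (0 5 14 15 4)(1 11 7 9 10 2 6)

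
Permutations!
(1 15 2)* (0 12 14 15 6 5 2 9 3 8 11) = (0 12 14 15 9 3 8 11)(1 6 5 2) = [12, 6, 1, 8, 4, 2, 5, 7, 11, 3, 10, 0, 14, 13, 15, 9]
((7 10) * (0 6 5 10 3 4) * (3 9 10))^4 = (0 4 3 5 6)(7 9 10)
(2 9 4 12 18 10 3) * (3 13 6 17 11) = (2 9 4 12 18 10 13 6 17 11 3) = [0, 1, 9, 2, 12, 5, 17, 7, 8, 4, 13, 3, 18, 6, 14, 15, 16, 11, 10]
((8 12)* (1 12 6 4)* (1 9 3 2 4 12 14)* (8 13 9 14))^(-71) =((1 8 6 12 13 9 3 2 4 14))^(-71) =(1 14 4 2 3 9 13 12 6 8)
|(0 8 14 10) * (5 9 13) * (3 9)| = 4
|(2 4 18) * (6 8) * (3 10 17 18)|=6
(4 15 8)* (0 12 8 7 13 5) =(0 12 8 4 15 7 13 5) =[12, 1, 2, 3, 15, 0, 6, 13, 4, 9, 10, 11, 8, 5, 14, 7]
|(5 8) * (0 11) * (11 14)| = |(0 14 11)(5 8)| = 6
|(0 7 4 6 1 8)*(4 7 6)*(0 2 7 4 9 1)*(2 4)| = |(0 6)(1 8 4 9)(2 7)| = 4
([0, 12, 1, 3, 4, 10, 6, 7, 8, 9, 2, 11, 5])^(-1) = (1 2 10 5 12)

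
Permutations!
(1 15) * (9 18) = (1 15)(9 18) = [0, 15, 2, 3, 4, 5, 6, 7, 8, 18, 10, 11, 12, 13, 14, 1, 16, 17, 9]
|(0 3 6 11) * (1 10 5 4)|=|(0 3 6 11)(1 10 5 4)|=4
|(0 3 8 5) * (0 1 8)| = 6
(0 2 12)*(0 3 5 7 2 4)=(0 4)(2 12 3 5 7)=[4, 1, 12, 5, 0, 7, 6, 2, 8, 9, 10, 11, 3]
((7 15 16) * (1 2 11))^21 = (16)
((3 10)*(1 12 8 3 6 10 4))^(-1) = ((1 12 8 3 4)(6 10))^(-1) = (1 4 3 8 12)(6 10)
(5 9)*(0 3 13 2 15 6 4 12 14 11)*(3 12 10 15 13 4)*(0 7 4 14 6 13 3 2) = (0 12 6 2 3 14 11 7 4 10 15 13)(5 9) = [12, 1, 3, 14, 10, 9, 2, 4, 8, 5, 15, 7, 6, 0, 11, 13]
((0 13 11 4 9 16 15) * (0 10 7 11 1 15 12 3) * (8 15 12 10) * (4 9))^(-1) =((0 13 1 12 3)(7 11 9 16 10)(8 15))^(-1) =(0 3 12 1 13)(7 10 16 9 11)(8 15)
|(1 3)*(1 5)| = 3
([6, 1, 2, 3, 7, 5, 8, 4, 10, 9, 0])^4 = (10)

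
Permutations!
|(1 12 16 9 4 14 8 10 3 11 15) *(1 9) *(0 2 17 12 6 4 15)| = |(0 2 17 12 16 1 6 4 14 8 10 3 11)(9 15)| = 26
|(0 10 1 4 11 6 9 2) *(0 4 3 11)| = 9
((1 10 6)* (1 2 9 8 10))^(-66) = ((2 9 8 10 6))^(-66) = (2 6 10 8 9)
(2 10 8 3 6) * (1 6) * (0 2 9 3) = (0 2 10 8)(1 6 9 3) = [2, 6, 10, 1, 4, 5, 9, 7, 0, 3, 8]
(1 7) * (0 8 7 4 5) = [8, 4, 2, 3, 5, 0, 6, 1, 7] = (0 8 7 1 4 5)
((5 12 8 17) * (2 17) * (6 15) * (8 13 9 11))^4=((2 17 5 12 13 9 11 8)(6 15))^4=(2 13)(5 11)(8 12)(9 17)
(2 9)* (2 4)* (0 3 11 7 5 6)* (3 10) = (0 10 3 11 7 5 6)(2 9 4) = [10, 1, 9, 11, 2, 6, 0, 5, 8, 4, 3, 7]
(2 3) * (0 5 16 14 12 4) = [5, 1, 3, 2, 0, 16, 6, 7, 8, 9, 10, 11, 4, 13, 12, 15, 14] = (0 5 16 14 12 4)(2 3)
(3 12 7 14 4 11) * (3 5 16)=[0, 1, 2, 12, 11, 16, 6, 14, 8, 9, 10, 5, 7, 13, 4, 15, 3]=(3 12 7 14 4 11 5 16)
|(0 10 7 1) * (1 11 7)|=6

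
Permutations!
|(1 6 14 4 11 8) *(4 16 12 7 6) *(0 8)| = 5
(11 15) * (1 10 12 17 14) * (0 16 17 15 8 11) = (0 16 17 14 1 10 12 15)(8 11) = [16, 10, 2, 3, 4, 5, 6, 7, 11, 9, 12, 8, 15, 13, 1, 0, 17, 14]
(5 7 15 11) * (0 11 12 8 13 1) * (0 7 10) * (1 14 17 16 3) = [11, 7, 2, 1, 4, 10, 6, 15, 13, 9, 0, 5, 8, 14, 17, 12, 3, 16] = (0 11 5 10)(1 7 15 12 8 13 14 17 16 3)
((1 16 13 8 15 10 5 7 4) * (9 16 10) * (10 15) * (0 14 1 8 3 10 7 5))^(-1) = (0 10 3 13 16 9 15 1 14)(4 7 8)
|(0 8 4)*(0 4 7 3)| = |(0 8 7 3)| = 4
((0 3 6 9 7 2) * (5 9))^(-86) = (0 7 5 3 2 9 6)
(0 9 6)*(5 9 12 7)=[12, 1, 2, 3, 4, 9, 0, 5, 8, 6, 10, 11, 7]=(0 12 7 5 9 6)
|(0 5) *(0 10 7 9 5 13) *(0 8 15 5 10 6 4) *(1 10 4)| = 11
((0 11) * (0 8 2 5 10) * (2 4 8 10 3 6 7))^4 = (0 11 10)(2 7 6 3 5)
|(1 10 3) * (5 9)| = |(1 10 3)(5 9)| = 6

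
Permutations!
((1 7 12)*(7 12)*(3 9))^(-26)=((1 12)(3 9))^(-26)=(12)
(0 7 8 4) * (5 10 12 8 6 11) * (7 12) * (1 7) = (0 12 8 4)(1 7 6 11 5 10) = [12, 7, 2, 3, 0, 10, 11, 6, 4, 9, 1, 5, 8]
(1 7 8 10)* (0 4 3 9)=(0 4 3 9)(1 7 8 10)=[4, 7, 2, 9, 3, 5, 6, 8, 10, 0, 1]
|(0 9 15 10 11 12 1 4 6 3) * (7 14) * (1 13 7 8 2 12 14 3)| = 12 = |(0 9 15 10 11 14 8 2 12 13 7 3)(1 4 6)|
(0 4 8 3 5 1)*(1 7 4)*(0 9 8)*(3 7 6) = (0 1 9 8 7 4)(3 5 6) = [1, 9, 2, 5, 0, 6, 3, 4, 7, 8]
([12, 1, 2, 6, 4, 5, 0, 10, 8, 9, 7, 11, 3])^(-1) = [6, 1, 2, 12, 4, 5, 3, 10, 8, 9, 7, 11, 0]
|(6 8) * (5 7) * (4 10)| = |(4 10)(5 7)(6 8)| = 2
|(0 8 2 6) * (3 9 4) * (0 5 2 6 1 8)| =|(1 8 6 5 2)(3 9 4)| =15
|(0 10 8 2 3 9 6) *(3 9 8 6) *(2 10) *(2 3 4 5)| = |(0 3 8 10 6)(2 9 4 5)| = 20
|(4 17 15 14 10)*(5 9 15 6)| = 8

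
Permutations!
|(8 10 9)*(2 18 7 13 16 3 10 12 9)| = 21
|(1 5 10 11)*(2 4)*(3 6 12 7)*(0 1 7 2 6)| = 28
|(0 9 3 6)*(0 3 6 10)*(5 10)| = 6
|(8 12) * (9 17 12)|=4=|(8 9 17 12)|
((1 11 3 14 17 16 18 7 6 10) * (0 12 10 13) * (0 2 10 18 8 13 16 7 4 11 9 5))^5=((0 12 18 4 11 3 14 17 7 6 16 8 13 2 10 1 9 5))^5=(0 3 16 1 18 17 13 5 11 6 10 12 14 8 9 4 7 2)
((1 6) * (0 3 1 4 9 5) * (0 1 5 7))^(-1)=(0 7 9 4 6 1 5 3)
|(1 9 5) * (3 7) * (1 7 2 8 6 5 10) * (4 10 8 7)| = |(1 9 8 6 5 4 10)(2 7 3)| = 21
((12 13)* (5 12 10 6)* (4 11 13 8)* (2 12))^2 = (2 8 11 10 5 12 4 13 6)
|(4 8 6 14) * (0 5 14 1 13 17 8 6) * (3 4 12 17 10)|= |(0 5 14 12 17 8)(1 13 10 3 4 6)|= 6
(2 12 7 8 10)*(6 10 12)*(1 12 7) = (1 12)(2 6 10)(7 8) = [0, 12, 6, 3, 4, 5, 10, 8, 7, 9, 2, 11, 1]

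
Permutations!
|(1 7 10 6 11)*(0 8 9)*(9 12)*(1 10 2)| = 12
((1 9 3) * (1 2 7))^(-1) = (1 7 2 3 9)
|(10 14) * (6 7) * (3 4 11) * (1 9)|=6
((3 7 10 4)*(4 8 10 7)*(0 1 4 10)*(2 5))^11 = (0 8 10 3 4 1)(2 5)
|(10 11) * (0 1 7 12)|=|(0 1 7 12)(10 11)|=4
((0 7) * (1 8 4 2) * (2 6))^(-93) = (0 7)(1 4 2 8 6)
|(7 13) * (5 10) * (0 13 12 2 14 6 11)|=8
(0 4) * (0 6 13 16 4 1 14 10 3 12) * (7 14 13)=(0 1 13 16 4 6 7 14 10 3 12)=[1, 13, 2, 12, 6, 5, 7, 14, 8, 9, 3, 11, 0, 16, 10, 15, 4]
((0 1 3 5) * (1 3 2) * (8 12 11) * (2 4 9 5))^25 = (0 4 3 9 2 5 1)(8 12 11)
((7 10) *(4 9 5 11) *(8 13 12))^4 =((4 9 5 11)(7 10)(8 13 12))^4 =(8 13 12)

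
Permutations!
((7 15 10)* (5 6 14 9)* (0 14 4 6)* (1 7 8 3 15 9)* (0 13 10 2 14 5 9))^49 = ((0 5 13 10 8 3 15 2 14 1 7)(4 6))^49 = (0 3 7 8 1 10 14 13 2 5 15)(4 6)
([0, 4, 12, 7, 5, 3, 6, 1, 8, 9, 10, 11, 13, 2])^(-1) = [0, 7, 13, 5, 1, 4, 6, 3, 8, 9, 10, 11, 2, 12]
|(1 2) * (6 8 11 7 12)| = 10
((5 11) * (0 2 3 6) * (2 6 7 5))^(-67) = ((0 6)(2 3 7 5 11))^(-67) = (0 6)(2 5 3 11 7)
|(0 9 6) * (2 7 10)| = 3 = |(0 9 6)(2 7 10)|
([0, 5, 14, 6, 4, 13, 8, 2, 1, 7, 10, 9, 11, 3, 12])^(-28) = (1 13 6)(2 12 9)(3 8 5)(7 14 11)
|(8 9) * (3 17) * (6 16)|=2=|(3 17)(6 16)(8 9)|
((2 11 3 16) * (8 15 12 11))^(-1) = (2 16 3 11 12 15 8)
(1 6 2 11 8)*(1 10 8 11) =(11)(1 6 2)(8 10) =[0, 6, 1, 3, 4, 5, 2, 7, 10, 9, 8, 11]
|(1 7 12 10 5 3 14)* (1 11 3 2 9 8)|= |(1 7 12 10 5 2 9 8)(3 14 11)|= 24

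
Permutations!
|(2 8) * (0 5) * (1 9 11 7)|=4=|(0 5)(1 9 11 7)(2 8)|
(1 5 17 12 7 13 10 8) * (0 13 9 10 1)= (0 13 1 5 17 12 7 9 10 8)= [13, 5, 2, 3, 4, 17, 6, 9, 0, 10, 8, 11, 7, 1, 14, 15, 16, 12]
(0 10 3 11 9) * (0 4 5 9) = (0 10 3 11)(4 5 9) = [10, 1, 2, 11, 5, 9, 6, 7, 8, 4, 3, 0]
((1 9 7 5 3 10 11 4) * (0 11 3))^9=((0 11 4 1 9 7 5)(3 10))^9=(0 4 9 5 11 1 7)(3 10)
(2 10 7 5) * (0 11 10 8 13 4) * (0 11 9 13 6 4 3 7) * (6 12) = (0 9 13 3 7 5 2 8 12 6 4 11 10) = [9, 1, 8, 7, 11, 2, 4, 5, 12, 13, 0, 10, 6, 3]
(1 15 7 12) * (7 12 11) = (1 15 12)(7 11) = [0, 15, 2, 3, 4, 5, 6, 11, 8, 9, 10, 7, 1, 13, 14, 12]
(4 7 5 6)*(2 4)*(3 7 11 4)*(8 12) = (2 3 7 5 6)(4 11)(8 12) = [0, 1, 3, 7, 11, 6, 2, 5, 12, 9, 10, 4, 8]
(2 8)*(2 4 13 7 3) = (2 8 4 13 7 3) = [0, 1, 8, 2, 13, 5, 6, 3, 4, 9, 10, 11, 12, 7]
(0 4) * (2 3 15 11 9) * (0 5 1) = (0 4 5 1)(2 3 15 11 9) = [4, 0, 3, 15, 5, 1, 6, 7, 8, 2, 10, 9, 12, 13, 14, 11]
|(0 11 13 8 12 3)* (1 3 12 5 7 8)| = 15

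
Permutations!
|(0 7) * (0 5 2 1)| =5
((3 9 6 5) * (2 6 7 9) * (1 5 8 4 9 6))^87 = (1 2 3 5)(4 7 8 9 6)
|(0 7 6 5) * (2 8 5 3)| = 7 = |(0 7 6 3 2 8 5)|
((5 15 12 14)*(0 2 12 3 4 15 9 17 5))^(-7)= (0 2 12 14)(3 15 4)(5 17 9)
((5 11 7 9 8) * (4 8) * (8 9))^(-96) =(11)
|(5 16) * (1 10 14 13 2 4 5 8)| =|(1 10 14 13 2 4 5 16 8)| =9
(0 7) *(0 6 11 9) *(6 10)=(0 7 10 6 11 9)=[7, 1, 2, 3, 4, 5, 11, 10, 8, 0, 6, 9]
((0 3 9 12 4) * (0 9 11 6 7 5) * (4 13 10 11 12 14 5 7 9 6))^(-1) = (0 5 14 9 6 4 11 10 13 12 3)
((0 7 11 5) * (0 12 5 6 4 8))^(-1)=(0 8 4 6 11 7)(5 12)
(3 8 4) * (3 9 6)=(3 8 4 9 6)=[0, 1, 2, 8, 9, 5, 3, 7, 4, 6]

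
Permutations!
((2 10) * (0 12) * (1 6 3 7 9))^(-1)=((0 12)(1 6 3 7 9)(2 10))^(-1)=(0 12)(1 9 7 3 6)(2 10)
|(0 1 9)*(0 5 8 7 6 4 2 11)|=|(0 1 9 5 8 7 6 4 2 11)|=10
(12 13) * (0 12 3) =(0 12 13 3) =[12, 1, 2, 0, 4, 5, 6, 7, 8, 9, 10, 11, 13, 3]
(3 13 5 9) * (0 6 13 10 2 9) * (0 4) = (0 6 13 5 4)(2 9 3 10) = [6, 1, 9, 10, 0, 4, 13, 7, 8, 3, 2, 11, 12, 5]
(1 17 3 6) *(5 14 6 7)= (1 17 3 7 5 14 6)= [0, 17, 2, 7, 4, 14, 1, 5, 8, 9, 10, 11, 12, 13, 6, 15, 16, 3]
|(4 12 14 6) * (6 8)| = 5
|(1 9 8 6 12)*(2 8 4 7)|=8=|(1 9 4 7 2 8 6 12)|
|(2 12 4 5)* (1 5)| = 5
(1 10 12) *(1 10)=(10 12)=[0, 1, 2, 3, 4, 5, 6, 7, 8, 9, 12, 11, 10]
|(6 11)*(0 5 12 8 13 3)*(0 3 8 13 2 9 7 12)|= |(0 5)(2 9 7 12 13 8)(6 11)|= 6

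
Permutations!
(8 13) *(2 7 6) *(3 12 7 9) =(2 9 3 12 7 6)(8 13) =[0, 1, 9, 12, 4, 5, 2, 6, 13, 3, 10, 11, 7, 8]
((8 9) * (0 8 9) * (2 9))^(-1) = ((0 8)(2 9))^(-1) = (0 8)(2 9)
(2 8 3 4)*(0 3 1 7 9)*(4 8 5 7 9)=[3, 9, 5, 8, 2, 7, 6, 4, 1, 0]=(0 3 8 1 9)(2 5 7 4)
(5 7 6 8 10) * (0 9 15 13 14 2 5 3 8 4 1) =(0 9 15 13 14 2 5 7 6 4 1)(3 8 10) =[9, 0, 5, 8, 1, 7, 4, 6, 10, 15, 3, 11, 12, 14, 2, 13]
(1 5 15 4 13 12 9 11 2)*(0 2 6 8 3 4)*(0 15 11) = (15)(0 2 1 5 11 6 8 3 4 13 12 9) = [2, 5, 1, 4, 13, 11, 8, 7, 3, 0, 10, 6, 9, 12, 14, 15]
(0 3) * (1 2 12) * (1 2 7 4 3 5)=[5, 7, 12, 0, 3, 1, 6, 4, 8, 9, 10, 11, 2]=(0 5 1 7 4 3)(2 12)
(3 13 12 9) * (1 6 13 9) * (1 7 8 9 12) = (1 6 13)(3 12 7 8 9) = [0, 6, 2, 12, 4, 5, 13, 8, 9, 3, 10, 11, 7, 1]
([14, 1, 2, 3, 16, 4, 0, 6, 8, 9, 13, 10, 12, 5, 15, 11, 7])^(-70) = (0 4 11 6 5 15 7 13 14 16 10)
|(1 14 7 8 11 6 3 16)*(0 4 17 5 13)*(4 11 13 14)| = |(0 11 6 3 16 1 4 17 5 14 7 8 13)| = 13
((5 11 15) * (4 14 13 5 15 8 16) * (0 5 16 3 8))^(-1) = ((0 5 11)(3 8)(4 14 13 16))^(-1) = (0 11 5)(3 8)(4 16 13 14)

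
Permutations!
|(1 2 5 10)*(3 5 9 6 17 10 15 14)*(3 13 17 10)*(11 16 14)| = 40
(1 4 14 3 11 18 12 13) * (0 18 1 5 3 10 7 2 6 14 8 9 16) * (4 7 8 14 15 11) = (0 18 12 13 5 3 4 14 10 8 9 16)(1 7 2 6 15 11) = [18, 7, 6, 4, 14, 3, 15, 2, 9, 16, 8, 1, 13, 5, 10, 11, 0, 17, 12]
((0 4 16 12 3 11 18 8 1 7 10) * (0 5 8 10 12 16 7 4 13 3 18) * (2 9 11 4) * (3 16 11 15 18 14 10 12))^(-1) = ((0 13 16 11)(1 2 9 15 18 12 14 10 5 8)(3 4 7))^(-1) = (0 11 16 13)(1 8 5 10 14 12 18 15 9 2)(3 7 4)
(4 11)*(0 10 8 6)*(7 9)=(0 10 8 6)(4 11)(7 9)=[10, 1, 2, 3, 11, 5, 0, 9, 6, 7, 8, 4]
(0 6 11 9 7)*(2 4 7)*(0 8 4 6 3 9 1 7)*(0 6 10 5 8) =(0 3 9 2 10 5 8 4 6 11 1 7) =[3, 7, 10, 9, 6, 8, 11, 0, 4, 2, 5, 1]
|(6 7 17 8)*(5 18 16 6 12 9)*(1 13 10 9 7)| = |(1 13 10 9 5 18 16 6)(7 17 8 12)| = 8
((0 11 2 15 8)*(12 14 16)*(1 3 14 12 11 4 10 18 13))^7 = (0 14 4 16 10 11 18 2 13 15 1 8 3)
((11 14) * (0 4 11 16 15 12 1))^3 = (0 14 12 4 16 1 11 15) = ((0 4 11 14 16 15 12 1))^3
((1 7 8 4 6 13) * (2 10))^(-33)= ((1 7 8 4 6 13)(2 10))^(-33)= (1 4)(2 10)(6 7)(8 13)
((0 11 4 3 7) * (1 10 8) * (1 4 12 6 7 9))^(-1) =((0 11 12 6 7)(1 10 8 4 3 9))^(-1) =(0 7 6 12 11)(1 9 3 4 8 10)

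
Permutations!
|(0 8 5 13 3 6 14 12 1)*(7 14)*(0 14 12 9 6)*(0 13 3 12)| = |(0 8 5 3 13 12 1 14 9 6 7)| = 11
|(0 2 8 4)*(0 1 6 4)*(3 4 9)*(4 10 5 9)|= 12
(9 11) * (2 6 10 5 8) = [0, 1, 6, 3, 4, 8, 10, 7, 2, 11, 5, 9] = (2 6 10 5 8)(9 11)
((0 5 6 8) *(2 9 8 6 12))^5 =((0 5 12 2 9 8))^5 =(0 8 9 2 12 5)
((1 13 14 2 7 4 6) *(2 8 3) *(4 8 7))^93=((1 13 14 7 8 3 2 4 6))^93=(1 7 2)(3 6 14)(4 13 8)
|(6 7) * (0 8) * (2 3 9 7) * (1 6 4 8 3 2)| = 6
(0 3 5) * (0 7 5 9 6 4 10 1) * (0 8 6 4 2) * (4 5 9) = (0 3 4 10 1 8 6 2)(5 7 9) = [3, 8, 0, 4, 10, 7, 2, 9, 6, 5, 1]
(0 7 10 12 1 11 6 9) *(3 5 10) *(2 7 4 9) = [4, 11, 7, 5, 9, 10, 2, 3, 8, 0, 12, 6, 1] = (0 4 9)(1 11 6 2 7 3 5 10 12)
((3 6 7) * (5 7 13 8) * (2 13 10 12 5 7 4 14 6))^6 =(14)(2 13 8 7 3)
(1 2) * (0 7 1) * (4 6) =[7, 2, 0, 3, 6, 5, 4, 1] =(0 7 1 2)(4 6)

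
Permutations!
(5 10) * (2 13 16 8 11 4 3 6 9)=[0, 1, 13, 6, 3, 10, 9, 7, 11, 2, 5, 4, 12, 16, 14, 15, 8]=(2 13 16 8 11 4 3 6 9)(5 10)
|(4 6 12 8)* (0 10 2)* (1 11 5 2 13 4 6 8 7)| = 12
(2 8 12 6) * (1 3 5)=(1 3 5)(2 8 12 6)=[0, 3, 8, 5, 4, 1, 2, 7, 12, 9, 10, 11, 6]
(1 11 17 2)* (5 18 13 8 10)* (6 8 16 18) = (1 11 17 2)(5 6 8 10)(13 16 18) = [0, 11, 1, 3, 4, 6, 8, 7, 10, 9, 5, 17, 12, 16, 14, 15, 18, 2, 13]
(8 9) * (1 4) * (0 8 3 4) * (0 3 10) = (0 8 9 10)(1 3 4) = [8, 3, 2, 4, 1, 5, 6, 7, 9, 10, 0]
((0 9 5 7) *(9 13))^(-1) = (0 7 5 9 13)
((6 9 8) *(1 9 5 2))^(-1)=(1 2 5 6 8 9)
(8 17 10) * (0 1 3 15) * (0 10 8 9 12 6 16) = (0 1 3 15 10 9 12 6 16)(8 17) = [1, 3, 2, 15, 4, 5, 16, 7, 17, 12, 9, 11, 6, 13, 14, 10, 0, 8]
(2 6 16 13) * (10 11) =(2 6 16 13)(10 11) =[0, 1, 6, 3, 4, 5, 16, 7, 8, 9, 11, 10, 12, 2, 14, 15, 13]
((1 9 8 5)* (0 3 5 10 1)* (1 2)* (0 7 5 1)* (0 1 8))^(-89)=(0 8 2 9 3 10 1)(5 7)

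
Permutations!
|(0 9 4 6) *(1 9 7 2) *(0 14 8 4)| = |(0 7 2 1 9)(4 6 14 8)| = 20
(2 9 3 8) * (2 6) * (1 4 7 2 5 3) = (1 4 7 2 9)(3 8 6 5) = [0, 4, 9, 8, 7, 3, 5, 2, 6, 1]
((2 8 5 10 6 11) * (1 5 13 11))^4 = ((1 5 10 6)(2 8 13 11))^4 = (13)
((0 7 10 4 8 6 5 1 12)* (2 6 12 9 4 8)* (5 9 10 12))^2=(0 12 7)(1 8)(2 9)(4 6)(5 10)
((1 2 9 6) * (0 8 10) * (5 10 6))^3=(0 1 5 8 2 10 6 9)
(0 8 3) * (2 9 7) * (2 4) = (0 8 3)(2 9 7 4) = [8, 1, 9, 0, 2, 5, 6, 4, 3, 7]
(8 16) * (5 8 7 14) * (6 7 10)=(5 8 16 10 6 7 14)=[0, 1, 2, 3, 4, 8, 7, 14, 16, 9, 6, 11, 12, 13, 5, 15, 10]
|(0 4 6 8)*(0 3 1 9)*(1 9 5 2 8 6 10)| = 9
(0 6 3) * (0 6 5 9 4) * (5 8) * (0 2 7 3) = (0 8 5 9 4 2 7 3 6) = [8, 1, 7, 6, 2, 9, 0, 3, 5, 4]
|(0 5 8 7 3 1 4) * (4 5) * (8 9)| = |(0 4)(1 5 9 8 7 3)| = 6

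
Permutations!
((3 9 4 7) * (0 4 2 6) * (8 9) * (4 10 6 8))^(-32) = (0 10 6)(2 8 9)(3 4 7)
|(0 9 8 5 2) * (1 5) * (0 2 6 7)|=|(0 9 8 1 5 6 7)|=7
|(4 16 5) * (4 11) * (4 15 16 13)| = |(4 13)(5 11 15 16)| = 4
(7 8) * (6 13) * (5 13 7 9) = (5 13 6 7 8 9) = [0, 1, 2, 3, 4, 13, 7, 8, 9, 5, 10, 11, 12, 6]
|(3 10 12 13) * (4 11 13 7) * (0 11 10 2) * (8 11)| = |(0 8 11 13 3 2)(4 10 12 7)| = 12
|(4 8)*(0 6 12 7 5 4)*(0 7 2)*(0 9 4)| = |(0 6 12 2 9 4 8 7 5)| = 9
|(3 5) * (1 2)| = |(1 2)(3 5)| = 2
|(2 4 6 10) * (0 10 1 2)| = |(0 10)(1 2 4 6)| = 4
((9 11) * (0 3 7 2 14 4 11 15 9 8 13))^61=(0 8 4 2 3 13 11 14 7)(9 15)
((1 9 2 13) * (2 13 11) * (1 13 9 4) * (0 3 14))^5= (0 14 3)(1 4)(2 11)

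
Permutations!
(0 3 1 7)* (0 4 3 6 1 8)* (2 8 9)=[6, 7, 8, 9, 3, 5, 1, 4, 0, 2]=(0 6 1 7 4 3 9 2 8)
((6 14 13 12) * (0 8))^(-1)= (0 8)(6 12 13 14)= ((0 8)(6 14 13 12))^(-1)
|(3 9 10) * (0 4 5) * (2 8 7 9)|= 6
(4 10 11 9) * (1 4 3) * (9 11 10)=[0, 4, 2, 1, 9, 5, 6, 7, 8, 3, 10, 11]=(11)(1 4 9 3)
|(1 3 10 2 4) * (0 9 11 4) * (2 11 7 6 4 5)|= 11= |(0 9 7 6 4 1 3 10 11 5 2)|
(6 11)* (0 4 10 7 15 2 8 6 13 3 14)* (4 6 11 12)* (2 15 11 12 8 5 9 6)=(15)(0 2 5 9 6 8 12 4 10 7 11 13 3 14)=[2, 1, 5, 14, 10, 9, 8, 11, 12, 6, 7, 13, 4, 3, 0, 15]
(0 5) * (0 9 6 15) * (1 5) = (0 1 5 9 6 15) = [1, 5, 2, 3, 4, 9, 15, 7, 8, 6, 10, 11, 12, 13, 14, 0]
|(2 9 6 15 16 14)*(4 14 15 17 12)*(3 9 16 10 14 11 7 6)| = 30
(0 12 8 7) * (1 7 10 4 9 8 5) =(0 12 5 1 7)(4 9 8 10) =[12, 7, 2, 3, 9, 1, 6, 0, 10, 8, 4, 11, 5]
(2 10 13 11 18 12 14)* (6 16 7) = (2 10 13 11 18 12 14)(6 16 7) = [0, 1, 10, 3, 4, 5, 16, 6, 8, 9, 13, 18, 14, 11, 2, 15, 7, 17, 12]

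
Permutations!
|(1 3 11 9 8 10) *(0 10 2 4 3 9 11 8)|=4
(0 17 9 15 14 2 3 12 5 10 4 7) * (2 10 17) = (0 2 3 12 5 17 9 15 14 10 4 7) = [2, 1, 3, 12, 7, 17, 6, 0, 8, 15, 4, 11, 5, 13, 10, 14, 16, 9]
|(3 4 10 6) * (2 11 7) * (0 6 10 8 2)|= |(0 6 3 4 8 2 11 7)|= 8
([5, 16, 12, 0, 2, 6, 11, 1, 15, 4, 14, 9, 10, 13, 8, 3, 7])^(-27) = [3, 1, 4, 15, 9, 0, 5, 7, 14, 11, 12, 6, 2, 13, 10, 8, 16]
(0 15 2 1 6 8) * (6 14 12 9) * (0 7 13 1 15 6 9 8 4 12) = (0 6 4 12 8 7 13 1 14)(2 15) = [6, 14, 15, 3, 12, 5, 4, 13, 7, 9, 10, 11, 8, 1, 0, 2]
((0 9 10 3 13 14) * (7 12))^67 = ((0 9 10 3 13 14)(7 12))^67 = (0 9 10 3 13 14)(7 12)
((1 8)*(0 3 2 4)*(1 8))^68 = ((8)(0 3 2 4))^68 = (8)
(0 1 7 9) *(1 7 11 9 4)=(0 7 4 1 11 9)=[7, 11, 2, 3, 1, 5, 6, 4, 8, 0, 10, 9]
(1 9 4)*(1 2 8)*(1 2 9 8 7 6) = [0, 8, 7, 3, 9, 5, 1, 6, 2, 4] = (1 8 2 7 6)(4 9)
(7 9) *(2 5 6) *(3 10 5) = (2 3 10 5 6)(7 9) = [0, 1, 3, 10, 4, 6, 2, 9, 8, 7, 5]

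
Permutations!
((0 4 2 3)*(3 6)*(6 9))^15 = ((0 4 2 9 6 3))^15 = (0 9)(2 3)(4 6)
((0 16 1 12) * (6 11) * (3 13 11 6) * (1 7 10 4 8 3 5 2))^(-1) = (0 12 1 2 5 11 13 3 8 4 10 7 16)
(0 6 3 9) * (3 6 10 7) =(0 10 7 3 9) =[10, 1, 2, 9, 4, 5, 6, 3, 8, 0, 7]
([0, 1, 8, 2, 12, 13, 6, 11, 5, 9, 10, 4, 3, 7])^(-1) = (2 3 12 4 11 7 13 5 8)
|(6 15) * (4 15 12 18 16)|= 6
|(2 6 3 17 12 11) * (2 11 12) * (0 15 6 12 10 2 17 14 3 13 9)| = |(17)(0 15 6 13 9)(2 12 10)(3 14)| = 30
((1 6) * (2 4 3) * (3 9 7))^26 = ((1 6)(2 4 9 7 3))^26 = (2 4 9 7 3)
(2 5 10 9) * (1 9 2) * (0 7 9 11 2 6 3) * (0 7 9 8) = (0 9 1 11 2 5 10 6 3 7 8) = [9, 11, 5, 7, 4, 10, 3, 8, 0, 1, 6, 2]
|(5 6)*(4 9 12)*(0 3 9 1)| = 6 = |(0 3 9 12 4 1)(5 6)|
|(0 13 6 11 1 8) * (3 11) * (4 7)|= |(0 13 6 3 11 1 8)(4 7)|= 14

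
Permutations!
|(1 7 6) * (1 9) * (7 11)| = |(1 11 7 6 9)| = 5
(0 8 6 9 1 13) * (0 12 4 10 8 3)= (0 3)(1 13 12 4 10 8 6 9)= [3, 13, 2, 0, 10, 5, 9, 7, 6, 1, 8, 11, 4, 12]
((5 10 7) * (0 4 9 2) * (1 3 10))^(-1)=((0 4 9 2)(1 3 10 7 5))^(-1)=(0 2 9 4)(1 5 7 10 3)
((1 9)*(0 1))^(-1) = ((0 1 9))^(-1) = (0 9 1)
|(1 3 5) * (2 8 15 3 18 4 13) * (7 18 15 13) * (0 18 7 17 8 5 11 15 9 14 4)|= 18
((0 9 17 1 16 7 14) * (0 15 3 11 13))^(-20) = (0 17 16 14 3 13 9 1 7 15 11)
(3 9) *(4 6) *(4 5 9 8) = [0, 1, 2, 8, 6, 9, 5, 7, 4, 3] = (3 8 4 6 5 9)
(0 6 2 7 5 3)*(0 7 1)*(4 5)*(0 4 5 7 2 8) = (0 6 8)(1 4 7 5 3 2) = [6, 4, 1, 2, 7, 3, 8, 5, 0]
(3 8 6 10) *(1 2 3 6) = (1 2 3 8)(6 10) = [0, 2, 3, 8, 4, 5, 10, 7, 1, 9, 6]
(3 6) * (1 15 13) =[0, 15, 2, 6, 4, 5, 3, 7, 8, 9, 10, 11, 12, 1, 14, 13] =(1 15 13)(3 6)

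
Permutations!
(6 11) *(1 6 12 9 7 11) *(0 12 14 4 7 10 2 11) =(0 12 9 10 2 11 14 4 7)(1 6) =[12, 6, 11, 3, 7, 5, 1, 0, 8, 10, 2, 14, 9, 13, 4]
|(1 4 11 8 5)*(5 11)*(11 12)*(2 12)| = |(1 4 5)(2 12 11 8)| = 12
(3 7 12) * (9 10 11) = [0, 1, 2, 7, 4, 5, 6, 12, 8, 10, 11, 9, 3] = (3 7 12)(9 10 11)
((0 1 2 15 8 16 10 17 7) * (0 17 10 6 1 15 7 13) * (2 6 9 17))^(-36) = ((0 15 8 16 9 17 13)(1 6)(2 7))^(-36) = (0 13 17 9 16 8 15)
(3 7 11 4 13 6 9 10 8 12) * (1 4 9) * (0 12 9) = (0 12 3 7 11)(1 4 13 6)(8 9 10) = [12, 4, 2, 7, 13, 5, 1, 11, 9, 10, 8, 0, 3, 6]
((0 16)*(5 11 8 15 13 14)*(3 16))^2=(0 16 3)(5 8 13)(11 15 14)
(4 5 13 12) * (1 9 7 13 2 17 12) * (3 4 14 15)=(1 9 7 13)(2 17 12 14 15 3 4 5)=[0, 9, 17, 4, 5, 2, 6, 13, 8, 7, 10, 11, 14, 1, 15, 3, 16, 12]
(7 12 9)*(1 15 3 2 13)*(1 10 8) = (1 15 3 2 13 10 8)(7 12 9) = [0, 15, 13, 2, 4, 5, 6, 12, 1, 7, 8, 11, 9, 10, 14, 3]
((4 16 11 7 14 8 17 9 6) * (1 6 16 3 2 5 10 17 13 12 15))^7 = (1 17 13 2 7 6 9 12 5 14 4 16 15 10 8 3 11)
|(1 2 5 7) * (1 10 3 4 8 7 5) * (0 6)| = 10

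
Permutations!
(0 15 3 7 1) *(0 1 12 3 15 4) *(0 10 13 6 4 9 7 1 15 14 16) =[9, 15, 2, 1, 10, 5, 4, 12, 8, 7, 13, 11, 3, 6, 16, 14, 0] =(0 9 7 12 3 1 15 14 16)(4 10 13 6)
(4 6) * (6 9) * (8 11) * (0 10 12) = (0 10 12)(4 9 6)(8 11) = [10, 1, 2, 3, 9, 5, 4, 7, 11, 6, 12, 8, 0]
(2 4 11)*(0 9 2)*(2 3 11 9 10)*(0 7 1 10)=(1 10 2 4 9 3 11 7)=[0, 10, 4, 11, 9, 5, 6, 1, 8, 3, 2, 7]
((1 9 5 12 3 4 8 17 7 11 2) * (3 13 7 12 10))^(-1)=((1 9 5 10 3 4 8 17 12 13 7 11 2))^(-1)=(1 2 11 7 13 12 17 8 4 3 10 5 9)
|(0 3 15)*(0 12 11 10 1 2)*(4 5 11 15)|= 8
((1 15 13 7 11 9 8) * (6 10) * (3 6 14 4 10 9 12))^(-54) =((1 15 13 7 11 12 3 6 9 8)(4 10 14))^(-54) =(1 3 13 9 11)(6 7 8 12 15)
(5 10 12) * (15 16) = (5 10 12)(15 16) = [0, 1, 2, 3, 4, 10, 6, 7, 8, 9, 12, 11, 5, 13, 14, 16, 15]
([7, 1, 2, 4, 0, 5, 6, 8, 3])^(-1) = [4, 1, 2, 8, 3, 5, 6, 0, 7]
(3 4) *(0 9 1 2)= (0 9 1 2)(3 4)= [9, 2, 0, 4, 3, 5, 6, 7, 8, 1]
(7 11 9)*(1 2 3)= [0, 2, 3, 1, 4, 5, 6, 11, 8, 7, 10, 9]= (1 2 3)(7 11 9)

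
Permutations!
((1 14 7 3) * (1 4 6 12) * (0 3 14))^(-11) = ((0 3 4 6 12 1)(7 14))^(-11) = (0 3 4 6 12 1)(7 14)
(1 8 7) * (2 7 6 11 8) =(1 2 7)(6 11 8) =[0, 2, 7, 3, 4, 5, 11, 1, 6, 9, 10, 8]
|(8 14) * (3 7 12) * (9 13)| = |(3 7 12)(8 14)(9 13)| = 6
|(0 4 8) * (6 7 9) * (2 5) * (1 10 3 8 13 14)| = |(0 4 13 14 1 10 3 8)(2 5)(6 7 9)| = 24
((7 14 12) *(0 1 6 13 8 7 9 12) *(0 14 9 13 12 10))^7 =(14)(0 9 8 12 1 10 7 13 6)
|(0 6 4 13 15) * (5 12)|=|(0 6 4 13 15)(5 12)|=10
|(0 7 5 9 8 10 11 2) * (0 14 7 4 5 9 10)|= 10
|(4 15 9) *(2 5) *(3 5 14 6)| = |(2 14 6 3 5)(4 15 9)| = 15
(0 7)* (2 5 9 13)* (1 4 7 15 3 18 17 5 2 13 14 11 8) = (0 15 3 18 17 5 9 14 11 8 1 4 7) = [15, 4, 2, 18, 7, 9, 6, 0, 1, 14, 10, 8, 12, 13, 11, 3, 16, 5, 17]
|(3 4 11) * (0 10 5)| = |(0 10 5)(3 4 11)| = 3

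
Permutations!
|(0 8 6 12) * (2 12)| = 5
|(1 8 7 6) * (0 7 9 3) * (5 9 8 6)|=10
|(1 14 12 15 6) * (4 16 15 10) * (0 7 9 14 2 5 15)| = 40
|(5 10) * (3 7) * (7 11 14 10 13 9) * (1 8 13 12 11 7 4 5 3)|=|(1 8 13 9 4 5 12 11 14 10 3 7)|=12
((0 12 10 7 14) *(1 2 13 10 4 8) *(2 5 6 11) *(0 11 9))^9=(0 12 4 8 1 5 6 9)(2 7)(10 11)(13 14)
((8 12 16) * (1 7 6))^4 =((1 7 6)(8 12 16))^4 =(1 7 6)(8 12 16)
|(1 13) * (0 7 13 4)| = 5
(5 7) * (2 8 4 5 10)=[0, 1, 8, 3, 5, 7, 6, 10, 4, 9, 2]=(2 8 4 5 7 10)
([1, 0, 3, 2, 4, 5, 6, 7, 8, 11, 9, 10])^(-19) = [1, 0, 3, 2, 4, 5, 6, 7, 8, 10, 11, 9]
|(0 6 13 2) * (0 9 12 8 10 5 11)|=|(0 6 13 2 9 12 8 10 5 11)|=10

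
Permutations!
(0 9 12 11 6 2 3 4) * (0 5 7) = (0 9 12 11 6 2 3 4 5 7) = [9, 1, 3, 4, 5, 7, 2, 0, 8, 12, 10, 6, 11]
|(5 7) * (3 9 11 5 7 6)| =5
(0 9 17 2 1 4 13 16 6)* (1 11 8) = (0 9 17 2 11 8 1 4 13 16 6) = [9, 4, 11, 3, 13, 5, 0, 7, 1, 17, 10, 8, 12, 16, 14, 15, 6, 2]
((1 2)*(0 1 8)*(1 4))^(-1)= ((0 4 1 2 8))^(-1)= (0 8 2 1 4)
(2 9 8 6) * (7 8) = (2 9 7 8 6) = [0, 1, 9, 3, 4, 5, 2, 8, 6, 7]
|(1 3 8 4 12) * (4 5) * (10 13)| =|(1 3 8 5 4 12)(10 13)| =6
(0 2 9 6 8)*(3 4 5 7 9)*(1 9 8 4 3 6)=(0 2 6 4 5 7 8)(1 9)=[2, 9, 6, 3, 5, 7, 4, 8, 0, 1]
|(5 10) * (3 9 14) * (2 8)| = |(2 8)(3 9 14)(5 10)| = 6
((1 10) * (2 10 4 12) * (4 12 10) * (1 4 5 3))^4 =((1 12 2 5 3)(4 10))^4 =(1 3 5 2 12)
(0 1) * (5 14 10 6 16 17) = (0 1)(5 14 10 6 16 17) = [1, 0, 2, 3, 4, 14, 16, 7, 8, 9, 6, 11, 12, 13, 10, 15, 17, 5]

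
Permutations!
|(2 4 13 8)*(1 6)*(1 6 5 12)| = 12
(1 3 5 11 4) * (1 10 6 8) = (1 3 5 11 4 10 6 8) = [0, 3, 2, 5, 10, 11, 8, 7, 1, 9, 6, 4]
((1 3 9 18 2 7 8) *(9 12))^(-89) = ((1 3 12 9 18 2 7 8))^(-89) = (1 8 7 2 18 9 12 3)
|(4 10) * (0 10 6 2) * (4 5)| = |(0 10 5 4 6 2)| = 6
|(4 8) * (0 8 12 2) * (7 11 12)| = 7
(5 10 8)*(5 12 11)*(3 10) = (3 10 8 12 11 5) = [0, 1, 2, 10, 4, 3, 6, 7, 12, 9, 8, 5, 11]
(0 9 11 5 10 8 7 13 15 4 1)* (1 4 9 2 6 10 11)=(0 2 6 10 8 7 13 15 9 1)(5 11)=[2, 0, 6, 3, 4, 11, 10, 13, 7, 1, 8, 5, 12, 15, 14, 9]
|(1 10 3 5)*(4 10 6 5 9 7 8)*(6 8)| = |(1 8 4 10 3 9 7 6 5)| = 9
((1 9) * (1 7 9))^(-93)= ((7 9))^(-93)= (7 9)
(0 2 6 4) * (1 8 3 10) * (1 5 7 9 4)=(0 2 6 1 8 3 10 5 7 9 4)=[2, 8, 6, 10, 0, 7, 1, 9, 3, 4, 5]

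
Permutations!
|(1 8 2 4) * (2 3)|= |(1 8 3 2 4)|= 5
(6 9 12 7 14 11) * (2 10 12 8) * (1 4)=[0, 4, 10, 3, 1, 5, 9, 14, 2, 8, 12, 6, 7, 13, 11]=(1 4)(2 10 12 7 14 11 6 9 8)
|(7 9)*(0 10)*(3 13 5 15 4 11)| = 6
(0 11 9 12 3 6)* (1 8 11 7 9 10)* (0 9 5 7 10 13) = (0 10 1 8 11 13)(3 6 9 12)(5 7) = [10, 8, 2, 6, 4, 7, 9, 5, 11, 12, 1, 13, 3, 0]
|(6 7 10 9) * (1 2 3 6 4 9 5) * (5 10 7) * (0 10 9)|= 20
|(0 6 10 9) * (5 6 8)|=|(0 8 5 6 10 9)|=6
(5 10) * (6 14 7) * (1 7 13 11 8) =(1 7 6 14 13 11 8)(5 10) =[0, 7, 2, 3, 4, 10, 14, 6, 1, 9, 5, 8, 12, 11, 13]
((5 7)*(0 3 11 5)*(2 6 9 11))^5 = (0 11 2 7 9 3 5 6)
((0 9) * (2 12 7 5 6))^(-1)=((0 9)(2 12 7 5 6))^(-1)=(0 9)(2 6 5 7 12)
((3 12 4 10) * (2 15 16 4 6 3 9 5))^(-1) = (2 5 9 10 4 16 15)(3 6 12)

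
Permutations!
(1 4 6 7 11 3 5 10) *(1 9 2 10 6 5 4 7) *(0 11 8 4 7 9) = [11, 9, 10, 7, 5, 6, 1, 8, 4, 2, 0, 3] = (0 11 3 7 8 4 5 6 1 9 2 10)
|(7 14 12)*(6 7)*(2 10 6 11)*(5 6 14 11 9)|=|(2 10 14 12 9 5 6 7 11)|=9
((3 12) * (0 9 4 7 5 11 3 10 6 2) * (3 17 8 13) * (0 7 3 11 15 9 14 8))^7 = ((0 14 8 13 11 17)(2 7 5 15 9 4 3 12 10 6))^7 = (0 14 8 13 11 17)(2 12 9 7 10 4 5 6 3 15)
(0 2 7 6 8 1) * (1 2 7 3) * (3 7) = (0 3 1)(2 7 6 8) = [3, 0, 7, 1, 4, 5, 8, 6, 2]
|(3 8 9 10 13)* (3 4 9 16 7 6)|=20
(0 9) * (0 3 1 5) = (0 9 3 1 5) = [9, 5, 2, 1, 4, 0, 6, 7, 8, 3]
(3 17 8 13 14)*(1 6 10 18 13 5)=(1 6 10 18 13 14 3 17 8 5)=[0, 6, 2, 17, 4, 1, 10, 7, 5, 9, 18, 11, 12, 14, 3, 15, 16, 8, 13]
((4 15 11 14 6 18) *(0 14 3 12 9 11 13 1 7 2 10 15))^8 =((0 14 6 18 4)(1 7 2 10 15 13)(3 12 9 11))^8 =(0 18 14 4 6)(1 2 15)(7 10 13)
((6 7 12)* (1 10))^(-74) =(6 7 12)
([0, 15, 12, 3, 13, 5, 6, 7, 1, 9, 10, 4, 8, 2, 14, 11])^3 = (1 4 12 15 13 8 11 2)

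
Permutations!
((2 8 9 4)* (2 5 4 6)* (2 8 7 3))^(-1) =(2 3 7)(4 5)(6 9 8)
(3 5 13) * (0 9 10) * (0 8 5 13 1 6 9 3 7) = (0 3 13 7)(1 6 9 10 8 5) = [3, 6, 2, 13, 4, 1, 9, 0, 5, 10, 8, 11, 12, 7]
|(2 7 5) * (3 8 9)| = |(2 7 5)(3 8 9)| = 3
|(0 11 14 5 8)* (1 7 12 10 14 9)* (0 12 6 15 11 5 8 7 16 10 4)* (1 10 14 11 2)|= |(0 5 7 6 15 2 1 16 14 8 12 4)(9 10 11)|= 12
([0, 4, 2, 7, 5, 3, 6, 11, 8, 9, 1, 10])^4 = [0, 7, 2, 1, 11, 10, 6, 4, 8, 9, 3, 5]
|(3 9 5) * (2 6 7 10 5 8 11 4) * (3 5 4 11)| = 15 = |(11)(2 6 7 10 4)(3 9 8)|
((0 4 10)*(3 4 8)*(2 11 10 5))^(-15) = (0 8 3 4 5 2 11 10)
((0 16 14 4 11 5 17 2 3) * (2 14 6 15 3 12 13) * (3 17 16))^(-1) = ((0 3)(2 12 13)(4 11 5 16 6 15 17 14))^(-1) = (0 3)(2 13 12)(4 14 17 15 6 16 5 11)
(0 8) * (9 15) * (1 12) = [8, 12, 2, 3, 4, 5, 6, 7, 0, 15, 10, 11, 1, 13, 14, 9] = (0 8)(1 12)(9 15)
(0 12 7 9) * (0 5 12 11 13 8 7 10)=(0 11 13 8 7 9 5 12 10)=[11, 1, 2, 3, 4, 12, 6, 9, 7, 5, 0, 13, 10, 8]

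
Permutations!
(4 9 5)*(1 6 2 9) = (1 6 2 9 5 4) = [0, 6, 9, 3, 1, 4, 2, 7, 8, 5]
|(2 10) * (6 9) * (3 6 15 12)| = |(2 10)(3 6 9 15 12)| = 10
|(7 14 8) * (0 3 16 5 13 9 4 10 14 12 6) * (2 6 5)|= 45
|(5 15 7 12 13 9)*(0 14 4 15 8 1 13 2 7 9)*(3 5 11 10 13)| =24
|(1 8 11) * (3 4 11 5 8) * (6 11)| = |(1 3 4 6 11)(5 8)| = 10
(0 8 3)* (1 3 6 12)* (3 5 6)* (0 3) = (0 8)(1 5 6 12) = [8, 5, 2, 3, 4, 6, 12, 7, 0, 9, 10, 11, 1]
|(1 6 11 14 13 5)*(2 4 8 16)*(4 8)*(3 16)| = 12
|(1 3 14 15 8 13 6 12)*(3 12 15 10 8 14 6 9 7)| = 18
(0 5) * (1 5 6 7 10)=[6, 5, 2, 3, 4, 0, 7, 10, 8, 9, 1]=(0 6 7 10 1 5)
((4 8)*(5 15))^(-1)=(4 8)(5 15)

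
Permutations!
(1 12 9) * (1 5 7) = (1 12 9 5 7) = [0, 12, 2, 3, 4, 7, 6, 1, 8, 5, 10, 11, 9]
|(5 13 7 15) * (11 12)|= 4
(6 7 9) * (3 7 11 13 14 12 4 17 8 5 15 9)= (3 7)(4 17 8 5 15 9 6 11 13 14 12)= [0, 1, 2, 7, 17, 15, 11, 3, 5, 6, 10, 13, 4, 14, 12, 9, 16, 8]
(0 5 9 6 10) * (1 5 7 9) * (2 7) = (0 2 7 9 6 10)(1 5) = [2, 5, 7, 3, 4, 1, 10, 9, 8, 6, 0]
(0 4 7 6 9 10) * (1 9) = [4, 9, 2, 3, 7, 5, 1, 6, 8, 10, 0] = (0 4 7 6 1 9 10)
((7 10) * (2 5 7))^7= (2 10 7 5)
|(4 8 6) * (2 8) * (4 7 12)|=|(2 8 6 7 12 4)|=6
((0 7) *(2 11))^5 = ((0 7)(2 11))^5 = (0 7)(2 11)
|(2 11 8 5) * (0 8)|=5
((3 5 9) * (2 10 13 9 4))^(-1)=((2 10 13 9 3 5 4))^(-1)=(2 4 5 3 9 13 10)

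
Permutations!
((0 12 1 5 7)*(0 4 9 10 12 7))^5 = (0 12 4 5 10 7 1 9) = ((0 7 4 9 10 12 1 5))^5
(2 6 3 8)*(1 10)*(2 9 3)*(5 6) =(1 10)(2 5 6)(3 8 9) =[0, 10, 5, 8, 4, 6, 2, 7, 9, 3, 1]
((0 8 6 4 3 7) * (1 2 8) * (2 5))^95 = (0 6 1 4 5 3 2 7 8)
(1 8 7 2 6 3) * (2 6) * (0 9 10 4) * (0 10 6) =(0 9 6 3 1 8 7)(4 10) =[9, 8, 2, 1, 10, 5, 3, 0, 7, 6, 4]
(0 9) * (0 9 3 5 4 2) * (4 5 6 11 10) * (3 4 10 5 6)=(0 4 2)(5 6 11)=[4, 1, 0, 3, 2, 6, 11, 7, 8, 9, 10, 5]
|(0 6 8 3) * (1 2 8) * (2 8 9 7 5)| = 20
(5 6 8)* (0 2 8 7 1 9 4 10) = [2, 9, 8, 3, 10, 6, 7, 1, 5, 4, 0] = (0 2 8 5 6 7 1 9 4 10)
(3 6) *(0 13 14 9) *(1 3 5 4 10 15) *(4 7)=(0 13 14 9)(1 3 6 5 7 4 10 15)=[13, 3, 2, 6, 10, 7, 5, 4, 8, 0, 15, 11, 12, 14, 9, 1]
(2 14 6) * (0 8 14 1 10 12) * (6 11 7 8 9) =[9, 10, 1, 3, 4, 5, 2, 8, 14, 6, 12, 7, 0, 13, 11] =(0 9 6 2 1 10 12)(7 8 14 11)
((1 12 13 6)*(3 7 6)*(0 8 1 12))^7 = ((0 8 1)(3 7 6 12 13))^7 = (0 8 1)(3 6 13 7 12)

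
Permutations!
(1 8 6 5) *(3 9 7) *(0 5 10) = [5, 8, 2, 9, 4, 1, 10, 3, 6, 7, 0] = (0 5 1 8 6 10)(3 9 7)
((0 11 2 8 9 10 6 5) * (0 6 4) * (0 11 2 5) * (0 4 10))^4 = ((0 2 8 9)(4 11 5 6))^4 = (11)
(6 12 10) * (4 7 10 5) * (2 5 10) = (2 5 4 7)(6 12 10) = [0, 1, 5, 3, 7, 4, 12, 2, 8, 9, 6, 11, 10]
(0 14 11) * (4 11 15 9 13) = (0 14 15 9 13 4 11) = [14, 1, 2, 3, 11, 5, 6, 7, 8, 13, 10, 0, 12, 4, 15, 9]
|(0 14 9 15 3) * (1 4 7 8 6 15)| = 10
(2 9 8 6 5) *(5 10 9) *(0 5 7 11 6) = (0 5 2 7 11 6 10 9 8) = [5, 1, 7, 3, 4, 2, 10, 11, 0, 8, 9, 6]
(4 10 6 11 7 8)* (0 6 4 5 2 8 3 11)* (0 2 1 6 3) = (0 3 11 7)(1 6 2 8 5)(4 10) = [3, 6, 8, 11, 10, 1, 2, 0, 5, 9, 4, 7]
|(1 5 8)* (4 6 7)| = 3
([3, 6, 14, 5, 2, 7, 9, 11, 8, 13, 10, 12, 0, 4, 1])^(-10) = (0 5 11)(1 4 6 2 9 14 13)(3 7 12)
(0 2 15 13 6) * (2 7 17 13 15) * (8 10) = (0 7 17 13 6)(8 10) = [7, 1, 2, 3, 4, 5, 0, 17, 10, 9, 8, 11, 12, 6, 14, 15, 16, 13]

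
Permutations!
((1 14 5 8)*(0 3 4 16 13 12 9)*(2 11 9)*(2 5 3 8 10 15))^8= (0 12 8 5 1 10 14 15 3 2 4 11 16 9 13)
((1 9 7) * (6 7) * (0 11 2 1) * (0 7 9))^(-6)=(0 2)(1 11)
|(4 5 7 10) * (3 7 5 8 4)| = |(3 7 10)(4 8)| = 6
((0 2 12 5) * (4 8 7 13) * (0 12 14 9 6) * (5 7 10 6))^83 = ((0 2 14 9 5 12 7 13 4 8 10 6))^83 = (0 6 10 8 4 13 7 12 5 9 14 2)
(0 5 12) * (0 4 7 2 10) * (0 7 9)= (0 5 12 4 9)(2 10 7)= [5, 1, 10, 3, 9, 12, 6, 2, 8, 0, 7, 11, 4]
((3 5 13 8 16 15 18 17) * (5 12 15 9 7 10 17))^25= (3 12 15 18 5 13 8 16 9 7 10 17)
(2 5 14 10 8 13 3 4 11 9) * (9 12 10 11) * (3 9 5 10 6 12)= (2 10 8 13 9)(3 4 5 14 11)(6 12)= [0, 1, 10, 4, 5, 14, 12, 7, 13, 2, 8, 3, 6, 9, 11]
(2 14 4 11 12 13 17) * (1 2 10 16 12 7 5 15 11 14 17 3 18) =(1 2 17 10 16 12 13 3 18)(4 14)(5 15 11 7) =[0, 2, 17, 18, 14, 15, 6, 5, 8, 9, 16, 7, 13, 3, 4, 11, 12, 10, 1]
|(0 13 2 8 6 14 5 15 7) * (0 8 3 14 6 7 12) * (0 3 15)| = |(0 13 2 15 12 3 14 5)(7 8)| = 8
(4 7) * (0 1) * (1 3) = (0 3 1)(4 7) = [3, 0, 2, 1, 7, 5, 6, 4]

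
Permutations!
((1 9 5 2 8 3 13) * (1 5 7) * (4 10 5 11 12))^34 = ((1 9 7)(2 8 3 13 11 12 4 10 5))^34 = (1 9 7)(2 10 12 13 8 5 4 11 3)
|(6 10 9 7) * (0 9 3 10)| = 4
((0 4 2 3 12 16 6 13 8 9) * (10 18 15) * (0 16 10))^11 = (0 3 18 4 12 15 2 10)(6 13 8 9 16)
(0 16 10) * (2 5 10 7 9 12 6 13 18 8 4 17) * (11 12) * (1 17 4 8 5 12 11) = [16, 17, 12, 3, 4, 10, 13, 9, 8, 1, 0, 11, 6, 18, 14, 15, 7, 2, 5] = (0 16 7 9 1 17 2 12 6 13 18 5 10)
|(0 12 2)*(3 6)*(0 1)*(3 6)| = |(0 12 2 1)| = 4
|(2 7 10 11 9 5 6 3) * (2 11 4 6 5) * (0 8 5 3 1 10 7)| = 28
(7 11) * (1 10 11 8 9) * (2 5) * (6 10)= (1 6 10 11 7 8 9)(2 5)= [0, 6, 5, 3, 4, 2, 10, 8, 9, 1, 11, 7]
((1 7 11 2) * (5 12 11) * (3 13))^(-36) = ((1 7 5 12 11 2)(3 13))^(-36) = (13)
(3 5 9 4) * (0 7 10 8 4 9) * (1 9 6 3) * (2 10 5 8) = [7, 9, 10, 8, 1, 0, 3, 5, 4, 6, 2] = (0 7 5)(1 9 6 3 8 4)(2 10)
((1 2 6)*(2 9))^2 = ((1 9 2 6))^2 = (1 2)(6 9)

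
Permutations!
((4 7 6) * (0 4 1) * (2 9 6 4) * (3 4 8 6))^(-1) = (0 1 6 8 7 4 3 9 2)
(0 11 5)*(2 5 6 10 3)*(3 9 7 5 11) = [3, 1, 11, 2, 4, 0, 10, 5, 8, 7, 9, 6] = (0 3 2 11 6 10 9 7 5)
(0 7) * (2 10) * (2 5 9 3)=(0 7)(2 10 5 9 3)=[7, 1, 10, 2, 4, 9, 6, 0, 8, 3, 5]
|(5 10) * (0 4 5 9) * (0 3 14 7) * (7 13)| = |(0 4 5 10 9 3 14 13 7)| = 9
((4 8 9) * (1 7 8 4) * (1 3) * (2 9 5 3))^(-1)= ((1 7 8 5 3)(2 9))^(-1)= (1 3 5 8 7)(2 9)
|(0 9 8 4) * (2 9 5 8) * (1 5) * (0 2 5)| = |(0 1)(2 9 5 8 4)| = 10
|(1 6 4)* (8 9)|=6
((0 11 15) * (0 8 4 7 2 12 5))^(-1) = ((0 11 15 8 4 7 2 12 5))^(-1) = (0 5 12 2 7 4 8 15 11)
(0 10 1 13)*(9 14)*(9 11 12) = (0 10 1 13)(9 14 11 12) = [10, 13, 2, 3, 4, 5, 6, 7, 8, 14, 1, 12, 9, 0, 11]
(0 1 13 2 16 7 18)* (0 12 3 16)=(0 1 13 2)(3 16 7 18 12)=[1, 13, 0, 16, 4, 5, 6, 18, 8, 9, 10, 11, 3, 2, 14, 15, 7, 17, 12]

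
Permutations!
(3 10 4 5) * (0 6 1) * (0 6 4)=[4, 6, 2, 10, 5, 3, 1, 7, 8, 9, 0]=(0 4 5 3 10)(1 6)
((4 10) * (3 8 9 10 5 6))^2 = (3 9 4 6 8 10 5)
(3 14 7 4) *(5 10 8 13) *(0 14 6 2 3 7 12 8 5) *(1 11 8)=(0 14 12 1 11 8 13)(2 3 6)(4 7)(5 10)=[14, 11, 3, 6, 7, 10, 2, 4, 13, 9, 5, 8, 1, 0, 12]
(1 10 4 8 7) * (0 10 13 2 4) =[10, 13, 4, 3, 8, 5, 6, 1, 7, 9, 0, 11, 12, 2] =(0 10)(1 13 2 4 8 7)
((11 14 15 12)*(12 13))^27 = ((11 14 15 13 12))^27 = (11 15 12 14 13)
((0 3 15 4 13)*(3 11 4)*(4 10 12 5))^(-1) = (0 13 4 5 12 10 11)(3 15)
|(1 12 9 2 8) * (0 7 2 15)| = |(0 7 2 8 1 12 9 15)| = 8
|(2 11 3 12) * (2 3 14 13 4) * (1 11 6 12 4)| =20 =|(1 11 14 13)(2 6 12 3 4)|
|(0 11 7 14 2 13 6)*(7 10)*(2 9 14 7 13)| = 10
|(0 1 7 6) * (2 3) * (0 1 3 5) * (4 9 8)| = |(0 3 2 5)(1 7 6)(4 9 8)| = 12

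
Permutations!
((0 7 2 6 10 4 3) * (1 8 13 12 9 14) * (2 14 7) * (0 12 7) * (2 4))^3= ((0 4 3 12 9)(1 8 13 7 14)(2 6 10))^3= (0 12 4 9 3)(1 7 8 14 13)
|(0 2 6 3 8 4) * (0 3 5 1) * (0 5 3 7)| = 14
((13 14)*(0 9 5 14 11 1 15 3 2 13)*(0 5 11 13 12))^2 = (0 11 15 2)(1 3 12 9)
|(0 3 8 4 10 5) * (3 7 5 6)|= 15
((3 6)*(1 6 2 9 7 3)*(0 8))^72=(9)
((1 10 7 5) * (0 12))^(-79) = (0 12)(1 10 7 5) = ((0 12)(1 10 7 5))^(-79)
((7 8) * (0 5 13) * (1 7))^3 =((0 5 13)(1 7 8))^3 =(13)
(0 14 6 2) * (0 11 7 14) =[0, 1, 11, 3, 4, 5, 2, 14, 8, 9, 10, 7, 12, 13, 6] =(2 11 7 14 6)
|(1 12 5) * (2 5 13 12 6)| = 4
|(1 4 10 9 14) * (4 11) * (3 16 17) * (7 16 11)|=|(1 7 16 17 3 11 4 10 9 14)|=10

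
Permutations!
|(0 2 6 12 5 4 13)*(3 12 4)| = |(0 2 6 4 13)(3 12 5)| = 15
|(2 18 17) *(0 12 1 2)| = 6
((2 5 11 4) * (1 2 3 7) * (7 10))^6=((1 2 5 11 4 3 10 7))^6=(1 10 4 5)(2 7 3 11)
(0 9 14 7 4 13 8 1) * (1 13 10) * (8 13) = [9, 0, 2, 3, 10, 5, 6, 4, 8, 14, 1, 11, 12, 13, 7] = (0 9 14 7 4 10 1)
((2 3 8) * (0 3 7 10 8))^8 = ((0 3)(2 7 10 8))^8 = (10)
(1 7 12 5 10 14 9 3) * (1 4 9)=(1 7 12 5 10 14)(3 4 9)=[0, 7, 2, 4, 9, 10, 6, 12, 8, 3, 14, 11, 5, 13, 1]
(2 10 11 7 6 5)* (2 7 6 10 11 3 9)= [0, 1, 11, 9, 4, 7, 5, 10, 8, 2, 3, 6]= (2 11 6 5 7 10 3 9)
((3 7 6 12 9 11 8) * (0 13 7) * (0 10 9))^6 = (0 13 7 6 12)(3 10 9 11 8)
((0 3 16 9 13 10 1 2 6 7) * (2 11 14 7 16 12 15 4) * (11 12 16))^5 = ((0 3 16 9 13 10 1 12 15 4 2 6 11 14 7))^5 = (0 10 2)(1 6 3)(4 7 13)(9 15 14)(11 16 12)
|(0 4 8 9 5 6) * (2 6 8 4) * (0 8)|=6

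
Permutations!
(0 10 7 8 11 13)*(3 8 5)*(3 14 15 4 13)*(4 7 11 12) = (0 10 11 3 8 12 4 13)(5 14 15 7) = [10, 1, 2, 8, 13, 14, 6, 5, 12, 9, 11, 3, 4, 0, 15, 7]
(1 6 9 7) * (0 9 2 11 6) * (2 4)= (0 9 7 1)(2 11 6 4)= [9, 0, 11, 3, 2, 5, 4, 1, 8, 7, 10, 6]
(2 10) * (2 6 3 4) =(2 10 6 3 4) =[0, 1, 10, 4, 2, 5, 3, 7, 8, 9, 6]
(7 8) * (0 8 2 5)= (0 8 7 2 5)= [8, 1, 5, 3, 4, 0, 6, 2, 7]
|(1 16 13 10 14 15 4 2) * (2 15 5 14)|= 10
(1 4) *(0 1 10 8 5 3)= (0 1 4 10 8 5 3)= [1, 4, 2, 0, 10, 3, 6, 7, 5, 9, 8]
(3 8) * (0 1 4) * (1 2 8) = (0 2 8 3 1 4) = [2, 4, 8, 1, 0, 5, 6, 7, 3]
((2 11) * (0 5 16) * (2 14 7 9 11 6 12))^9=((0 5 16)(2 6 12)(7 9 11 14))^9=(16)(7 9 11 14)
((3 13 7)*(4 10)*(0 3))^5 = ((0 3 13 7)(4 10))^5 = (0 3 13 7)(4 10)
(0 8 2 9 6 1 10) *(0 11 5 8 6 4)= (0 6 1 10 11 5 8 2 9 4)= [6, 10, 9, 3, 0, 8, 1, 7, 2, 4, 11, 5]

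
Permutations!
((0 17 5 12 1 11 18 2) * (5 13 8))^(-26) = ((0 17 13 8 5 12 1 11 18 2))^(-26) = (0 5 18 13 1)(2 8 11 17 12)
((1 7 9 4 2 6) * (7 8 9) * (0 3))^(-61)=((0 3)(1 8 9 4 2 6))^(-61)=(0 3)(1 6 2 4 9 8)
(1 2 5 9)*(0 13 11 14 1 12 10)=(0 13 11 14 1 2 5 9 12 10)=[13, 2, 5, 3, 4, 9, 6, 7, 8, 12, 0, 14, 10, 11, 1]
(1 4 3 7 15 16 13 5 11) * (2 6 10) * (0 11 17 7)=[11, 4, 6, 0, 3, 17, 10, 15, 8, 9, 2, 1, 12, 5, 14, 16, 13, 7]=(0 11 1 4 3)(2 6 10)(5 17 7 15 16 13)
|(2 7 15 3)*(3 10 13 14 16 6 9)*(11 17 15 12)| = |(2 7 12 11 17 15 10 13 14 16 6 9 3)| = 13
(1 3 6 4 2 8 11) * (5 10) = [0, 3, 8, 6, 2, 10, 4, 7, 11, 9, 5, 1] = (1 3 6 4 2 8 11)(5 10)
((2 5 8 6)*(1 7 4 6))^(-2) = (1 5 6 7 8 2 4)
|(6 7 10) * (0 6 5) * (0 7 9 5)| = |(0 6 9 5 7 10)| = 6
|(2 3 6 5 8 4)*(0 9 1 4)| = |(0 9 1 4 2 3 6 5 8)| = 9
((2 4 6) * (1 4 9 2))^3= (2 9)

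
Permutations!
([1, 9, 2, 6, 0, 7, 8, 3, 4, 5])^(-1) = [4, 0, 2, 7, 8, 9, 3, 5, 6, 1]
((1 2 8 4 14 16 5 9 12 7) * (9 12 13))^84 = ((1 2 8 4 14 16 5 12 7)(9 13))^84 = (1 4 5)(2 14 12)(7 8 16)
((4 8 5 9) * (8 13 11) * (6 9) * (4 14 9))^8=(14)(4 11 5)(6 13 8)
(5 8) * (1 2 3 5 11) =[0, 2, 3, 5, 4, 8, 6, 7, 11, 9, 10, 1] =(1 2 3 5 8 11)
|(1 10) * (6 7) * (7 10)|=|(1 7 6 10)|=4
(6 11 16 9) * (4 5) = (4 5)(6 11 16 9) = [0, 1, 2, 3, 5, 4, 11, 7, 8, 6, 10, 16, 12, 13, 14, 15, 9]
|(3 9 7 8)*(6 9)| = |(3 6 9 7 8)| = 5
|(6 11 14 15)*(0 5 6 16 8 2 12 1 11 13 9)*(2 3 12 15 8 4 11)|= |(0 5 6 13 9)(1 2 15 16 4 11 14 8 3 12)|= 10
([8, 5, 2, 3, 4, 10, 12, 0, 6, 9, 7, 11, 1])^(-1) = (0 7 10 5 1 12 6 8)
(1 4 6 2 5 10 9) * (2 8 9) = (1 4 6 8 9)(2 5 10) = [0, 4, 5, 3, 6, 10, 8, 7, 9, 1, 2]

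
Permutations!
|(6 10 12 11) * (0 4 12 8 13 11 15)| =20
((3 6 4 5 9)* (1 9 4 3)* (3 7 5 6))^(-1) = ((1 9)(4 6 7 5))^(-1) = (1 9)(4 5 7 6)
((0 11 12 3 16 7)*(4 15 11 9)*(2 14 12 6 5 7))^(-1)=(0 7 5 6 11 15 4 9)(2 16 3 12 14)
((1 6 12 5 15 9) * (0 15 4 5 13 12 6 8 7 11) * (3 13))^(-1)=((0 15 9 1 8 7 11)(3 13 12)(4 5))^(-1)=(0 11 7 8 1 9 15)(3 12 13)(4 5)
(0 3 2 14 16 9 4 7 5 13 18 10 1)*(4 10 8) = [3, 0, 14, 2, 7, 13, 6, 5, 4, 10, 1, 11, 12, 18, 16, 15, 9, 17, 8] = (0 3 2 14 16 9 10 1)(4 7 5 13 18 8)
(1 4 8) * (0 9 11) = (0 9 11)(1 4 8) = [9, 4, 2, 3, 8, 5, 6, 7, 1, 11, 10, 0]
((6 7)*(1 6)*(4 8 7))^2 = (1 4 7 6 8)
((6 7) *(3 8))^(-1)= ((3 8)(6 7))^(-1)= (3 8)(6 7)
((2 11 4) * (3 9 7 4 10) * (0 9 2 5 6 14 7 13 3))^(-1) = ((0 9 13 3 2 11 10)(4 5 6 14 7))^(-1) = (0 10 11 2 3 13 9)(4 7 14 6 5)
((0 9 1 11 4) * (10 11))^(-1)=((0 9 1 10 11 4))^(-1)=(0 4 11 10 1 9)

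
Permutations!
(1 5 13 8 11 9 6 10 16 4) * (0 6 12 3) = (0 6 10 16 4 1 5 13 8 11 9 12 3) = [6, 5, 2, 0, 1, 13, 10, 7, 11, 12, 16, 9, 3, 8, 14, 15, 4]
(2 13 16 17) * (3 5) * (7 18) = (2 13 16 17)(3 5)(7 18) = [0, 1, 13, 5, 4, 3, 6, 18, 8, 9, 10, 11, 12, 16, 14, 15, 17, 2, 7]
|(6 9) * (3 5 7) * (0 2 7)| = 10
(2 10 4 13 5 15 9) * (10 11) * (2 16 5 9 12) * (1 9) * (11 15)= [0, 9, 15, 3, 13, 11, 6, 7, 8, 16, 4, 10, 2, 1, 14, 12, 5]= (1 9 16 5 11 10 4 13)(2 15 12)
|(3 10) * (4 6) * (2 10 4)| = 5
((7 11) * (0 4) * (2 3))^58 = (11) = ((0 4)(2 3)(7 11))^58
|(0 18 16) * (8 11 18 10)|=|(0 10 8 11 18 16)|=6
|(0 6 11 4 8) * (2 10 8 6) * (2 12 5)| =|(0 12 5 2 10 8)(4 6 11)| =6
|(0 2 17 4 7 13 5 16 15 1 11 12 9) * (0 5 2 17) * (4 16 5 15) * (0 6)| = |(0 17 16 4 7 13 2 6)(1 11 12 9 15)| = 40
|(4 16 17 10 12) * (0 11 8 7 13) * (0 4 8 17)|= 10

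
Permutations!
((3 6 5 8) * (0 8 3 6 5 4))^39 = ((0 8 6 4)(3 5))^39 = (0 4 6 8)(3 5)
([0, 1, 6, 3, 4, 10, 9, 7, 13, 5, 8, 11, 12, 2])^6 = [0, 1, 13, 3, 4, 9, 2, 7, 10, 6, 5, 11, 12, 8]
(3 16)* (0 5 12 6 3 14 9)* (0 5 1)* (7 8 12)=(0 1)(3 16 14 9 5 7 8 12 6)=[1, 0, 2, 16, 4, 7, 3, 8, 12, 5, 10, 11, 6, 13, 9, 15, 14]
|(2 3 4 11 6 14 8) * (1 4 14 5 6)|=12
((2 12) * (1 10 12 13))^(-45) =(13)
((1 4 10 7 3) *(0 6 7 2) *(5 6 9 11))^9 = (0 10 1 7 5 9 2 4 3 6 11)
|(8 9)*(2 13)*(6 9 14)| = |(2 13)(6 9 8 14)| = 4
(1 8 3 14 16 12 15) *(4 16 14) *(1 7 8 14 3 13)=(1 14 3 4 16 12 15 7 8 13)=[0, 14, 2, 4, 16, 5, 6, 8, 13, 9, 10, 11, 15, 1, 3, 7, 12]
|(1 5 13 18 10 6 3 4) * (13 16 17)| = |(1 5 16 17 13 18 10 6 3 4)| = 10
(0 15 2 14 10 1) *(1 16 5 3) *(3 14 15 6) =[6, 0, 15, 1, 4, 14, 3, 7, 8, 9, 16, 11, 12, 13, 10, 2, 5] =(0 6 3 1)(2 15)(5 14 10 16)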